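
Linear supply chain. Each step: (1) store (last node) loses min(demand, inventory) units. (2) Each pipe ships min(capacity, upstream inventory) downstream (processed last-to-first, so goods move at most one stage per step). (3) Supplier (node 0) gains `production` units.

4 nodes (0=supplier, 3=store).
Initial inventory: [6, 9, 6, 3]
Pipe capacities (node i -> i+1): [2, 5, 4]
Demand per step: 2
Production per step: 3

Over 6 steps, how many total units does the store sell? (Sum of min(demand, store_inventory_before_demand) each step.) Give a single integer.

Answer: 12

Derivation:
Step 1: sold=2 (running total=2) -> [7 6 7 5]
Step 2: sold=2 (running total=4) -> [8 3 8 7]
Step 3: sold=2 (running total=6) -> [9 2 7 9]
Step 4: sold=2 (running total=8) -> [10 2 5 11]
Step 5: sold=2 (running total=10) -> [11 2 3 13]
Step 6: sold=2 (running total=12) -> [12 2 2 14]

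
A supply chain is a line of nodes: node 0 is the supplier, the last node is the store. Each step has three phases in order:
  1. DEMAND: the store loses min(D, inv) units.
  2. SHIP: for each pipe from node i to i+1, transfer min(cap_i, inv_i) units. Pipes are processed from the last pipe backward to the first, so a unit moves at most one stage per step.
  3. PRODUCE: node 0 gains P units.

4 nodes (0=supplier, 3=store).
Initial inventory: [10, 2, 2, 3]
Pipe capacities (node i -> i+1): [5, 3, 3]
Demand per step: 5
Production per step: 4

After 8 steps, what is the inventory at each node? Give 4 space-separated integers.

Step 1: demand=5,sold=3 ship[2->3]=2 ship[1->2]=2 ship[0->1]=5 prod=4 -> inv=[9 5 2 2]
Step 2: demand=5,sold=2 ship[2->3]=2 ship[1->2]=3 ship[0->1]=5 prod=4 -> inv=[8 7 3 2]
Step 3: demand=5,sold=2 ship[2->3]=3 ship[1->2]=3 ship[0->1]=5 prod=4 -> inv=[7 9 3 3]
Step 4: demand=5,sold=3 ship[2->3]=3 ship[1->2]=3 ship[0->1]=5 prod=4 -> inv=[6 11 3 3]
Step 5: demand=5,sold=3 ship[2->3]=3 ship[1->2]=3 ship[0->1]=5 prod=4 -> inv=[5 13 3 3]
Step 6: demand=5,sold=3 ship[2->3]=3 ship[1->2]=3 ship[0->1]=5 prod=4 -> inv=[4 15 3 3]
Step 7: demand=5,sold=3 ship[2->3]=3 ship[1->2]=3 ship[0->1]=4 prod=4 -> inv=[4 16 3 3]
Step 8: demand=5,sold=3 ship[2->3]=3 ship[1->2]=3 ship[0->1]=4 prod=4 -> inv=[4 17 3 3]

4 17 3 3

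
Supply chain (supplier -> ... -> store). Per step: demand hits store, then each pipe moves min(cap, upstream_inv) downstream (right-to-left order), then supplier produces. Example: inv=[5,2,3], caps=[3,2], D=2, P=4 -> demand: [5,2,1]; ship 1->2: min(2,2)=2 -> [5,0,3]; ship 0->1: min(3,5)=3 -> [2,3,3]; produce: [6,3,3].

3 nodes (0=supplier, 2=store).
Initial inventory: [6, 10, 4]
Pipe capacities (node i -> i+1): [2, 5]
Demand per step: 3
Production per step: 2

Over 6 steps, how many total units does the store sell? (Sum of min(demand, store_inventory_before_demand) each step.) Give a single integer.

Step 1: sold=3 (running total=3) -> [6 7 6]
Step 2: sold=3 (running total=6) -> [6 4 8]
Step 3: sold=3 (running total=9) -> [6 2 9]
Step 4: sold=3 (running total=12) -> [6 2 8]
Step 5: sold=3 (running total=15) -> [6 2 7]
Step 6: sold=3 (running total=18) -> [6 2 6]

Answer: 18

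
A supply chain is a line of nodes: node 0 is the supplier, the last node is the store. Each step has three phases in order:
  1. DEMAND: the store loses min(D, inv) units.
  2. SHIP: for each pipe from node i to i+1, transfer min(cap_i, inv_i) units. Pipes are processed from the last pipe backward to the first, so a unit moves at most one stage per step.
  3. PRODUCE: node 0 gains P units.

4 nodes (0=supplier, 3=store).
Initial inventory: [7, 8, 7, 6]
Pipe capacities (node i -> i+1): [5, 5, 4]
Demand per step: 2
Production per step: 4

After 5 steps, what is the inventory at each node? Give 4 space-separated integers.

Step 1: demand=2,sold=2 ship[2->3]=4 ship[1->2]=5 ship[0->1]=5 prod=4 -> inv=[6 8 8 8]
Step 2: demand=2,sold=2 ship[2->3]=4 ship[1->2]=5 ship[0->1]=5 prod=4 -> inv=[5 8 9 10]
Step 3: demand=2,sold=2 ship[2->3]=4 ship[1->2]=5 ship[0->1]=5 prod=4 -> inv=[4 8 10 12]
Step 4: demand=2,sold=2 ship[2->3]=4 ship[1->2]=5 ship[0->1]=4 prod=4 -> inv=[4 7 11 14]
Step 5: demand=2,sold=2 ship[2->3]=4 ship[1->2]=5 ship[0->1]=4 prod=4 -> inv=[4 6 12 16]

4 6 12 16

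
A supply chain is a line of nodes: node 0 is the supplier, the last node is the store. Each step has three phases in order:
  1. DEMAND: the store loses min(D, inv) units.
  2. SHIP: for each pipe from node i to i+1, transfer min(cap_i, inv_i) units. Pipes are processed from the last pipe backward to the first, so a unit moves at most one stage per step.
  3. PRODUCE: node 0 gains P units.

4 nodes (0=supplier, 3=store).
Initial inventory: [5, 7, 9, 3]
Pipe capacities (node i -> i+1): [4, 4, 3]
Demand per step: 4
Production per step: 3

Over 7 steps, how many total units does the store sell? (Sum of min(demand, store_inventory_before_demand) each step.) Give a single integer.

Answer: 21

Derivation:
Step 1: sold=3 (running total=3) -> [4 7 10 3]
Step 2: sold=3 (running total=6) -> [3 7 11 3]
Step 3: sold=3 (running total=9) -> [3 6 12 3]
Step 4: sold=3 (running total=12) -> [3 5 13 3]
Step 5: sold=3 (running total=15) -> [3 4 14 3]
Step 6: sold=3 (running total=18) -> [3 3 15 3]
Step 7: sold=3 (running total=21) -> [3 3 15 3]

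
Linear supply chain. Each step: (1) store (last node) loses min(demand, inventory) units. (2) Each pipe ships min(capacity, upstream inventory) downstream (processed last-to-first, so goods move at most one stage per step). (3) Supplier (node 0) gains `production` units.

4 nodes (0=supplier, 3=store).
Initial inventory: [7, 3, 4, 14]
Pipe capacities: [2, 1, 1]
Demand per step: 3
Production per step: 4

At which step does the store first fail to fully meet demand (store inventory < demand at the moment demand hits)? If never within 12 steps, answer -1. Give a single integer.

Step 1: demand=3,sold=3 ship[2->3]=1 ship[1->2]=1 ship[0->1]=2 prod=4 -> [9 4 4 12]
Step 2: demand=3,sold=3 ship[2->3]=1 ship[1->2]=1 ship[0->1]=2 prod=4 -> [11 5 4 10]
Step 3: demand=3,sold=3 ship[2->3]=1 ship[1->2]=1 ship[0->1]=2 prod=4 -> [13 6 4 8]
Step 4: demand=3,sold=3 ship[2->3]=1 ship[1->2]=1 ship[0->1]=2 prod=4 -> [15 7 4 6]
Step 5: demand=3,sold=3 ship[2->3]=1 ship[1->2]=1 ship[0->1]=2 prod=4 -> [17 8 4 4]
Step 6: demand=3,sold=3 ship[2->3]=1 ship[1->2]=1 ship[0->1]=2 prod=4 -> [19 9 4 2]
Step 7: demand=3,sold=2 ship[2->3]=1 ship[1->2]=1 ship[0->1]=2 prod=4 -> [21 10 4 1]
Step 8: demand=3,sold=1 ship[2->3]=1 ship[1->2]=1 ship[0->1]=2 prod=4 -> [23 11 4 1]
Step 9: demand=3,sold=1 ship[2->3]=1 ship[1->2]=1 ship[0->1]=2 prod=4 -> [25 12 4 1]
Step 10: demand=3,sold=1 ship[2->3]=1 ship[1->2]=1 ship[0->1]=2 prod=4 -> [27 13 4 1]
Step 11: demand=3,sold=1 ship[2->3]=1 ship[1->2]=1 ship[0->1]=2 prod=4 -> [29 14 4 1]
Step 12: demand=3,sold=1 ship[2->3]=1 ship[1->2]=1 ship[0->1]=2 prod=4 -> [31 15 4 1]
First stockout at step 7

7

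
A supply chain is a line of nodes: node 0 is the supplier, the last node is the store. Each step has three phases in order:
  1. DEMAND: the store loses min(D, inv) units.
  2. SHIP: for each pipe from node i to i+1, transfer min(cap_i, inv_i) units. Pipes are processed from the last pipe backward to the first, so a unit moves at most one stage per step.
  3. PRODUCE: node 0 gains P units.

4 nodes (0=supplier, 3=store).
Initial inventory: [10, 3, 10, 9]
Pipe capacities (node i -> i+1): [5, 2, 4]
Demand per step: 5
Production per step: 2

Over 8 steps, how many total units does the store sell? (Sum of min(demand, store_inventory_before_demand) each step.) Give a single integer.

Step 1: sold=5 (running total=5) -> [7 6 8 8]
Step 2: sold=5 (running total=10) -> [4 9 6 7]
Step 3: sold=5 (running total=15) -> [2 11 4 6]
Step 4: sold=5 (running total=20) -> [2 11 2 5]
Step 5: sold=5 (running total=25) -> [2 11 2 2]
Step 6: sold=2 (running total=27) -> [2 11 2 2]
Step 7: sold=2 (running total=29) -> [2 11 2 2]
Step 8: sold=2 (running total=31) -> [2 11 2 2]

Answer: 31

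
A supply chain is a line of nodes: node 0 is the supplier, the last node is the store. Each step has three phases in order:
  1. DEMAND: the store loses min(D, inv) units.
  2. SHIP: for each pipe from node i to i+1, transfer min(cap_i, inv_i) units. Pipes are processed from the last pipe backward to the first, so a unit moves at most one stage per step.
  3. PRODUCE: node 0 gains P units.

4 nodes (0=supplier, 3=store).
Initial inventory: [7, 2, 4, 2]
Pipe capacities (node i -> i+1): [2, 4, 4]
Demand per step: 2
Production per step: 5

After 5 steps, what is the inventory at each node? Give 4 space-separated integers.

Step 1: demand=2,sold=2 ship[2->3]=4 ship[1->2]=2 ship[0->1]=2 prod=5 -> inv=[10 2 2 4]
Step 2: demand=2,sold=2 ship[2->3]=2 ship[1->2]=2 ship[0->1]=2 prod=5 -> inv=[13 2 2 4]
Step 3: demand=2,sold=2 ship[2->3]=2 ship[1->2]=2 ship[0->1]=2 prod=5 -> inv=[16 2 2 4]
Step 4: demand=2,sold=2 ship[2->3]=2 ship[1->2]=2 ship[0->1]=2 prod=5 -> inv=[19 2 2 4]
Step 5: demand=2,sold=2 ship[2->3]=2 ship[1->2]=2 ship[0->1]=2 prod=5 -> inv=[22 2 2 4]

22 2 2 4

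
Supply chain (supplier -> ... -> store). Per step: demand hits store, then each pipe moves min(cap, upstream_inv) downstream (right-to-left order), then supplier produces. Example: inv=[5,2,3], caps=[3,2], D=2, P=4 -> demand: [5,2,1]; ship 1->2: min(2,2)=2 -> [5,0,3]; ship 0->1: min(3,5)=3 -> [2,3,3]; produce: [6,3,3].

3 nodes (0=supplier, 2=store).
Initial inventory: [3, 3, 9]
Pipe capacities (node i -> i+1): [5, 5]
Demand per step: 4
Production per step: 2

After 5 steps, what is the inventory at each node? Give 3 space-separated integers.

Step 1: demand=4,sold=4 ship[1->2]=3 ship[0->1]=3 prod=2 -> inv=[2 3 8]
Step 2: demand=4,sold=4 ship[1->2]=3 ship[0->1]=2 prod=2 -> inv=[2 2 7]
Step 3: demand=4,sold=4 ship[1->2]=2 ship[0->1]=2 prod=2 -> inv=[2 2 5]
Step 4: demand=4,sold=4 ship[1->2]=2 ship[0->1]=2 prod=2 -> inv=[2 2 3]
Step 5: demand=4,sold=3 ship[1->2]=2 ship[0->1]=2 prod=2 -> inv=[2 2 2]

2 2 2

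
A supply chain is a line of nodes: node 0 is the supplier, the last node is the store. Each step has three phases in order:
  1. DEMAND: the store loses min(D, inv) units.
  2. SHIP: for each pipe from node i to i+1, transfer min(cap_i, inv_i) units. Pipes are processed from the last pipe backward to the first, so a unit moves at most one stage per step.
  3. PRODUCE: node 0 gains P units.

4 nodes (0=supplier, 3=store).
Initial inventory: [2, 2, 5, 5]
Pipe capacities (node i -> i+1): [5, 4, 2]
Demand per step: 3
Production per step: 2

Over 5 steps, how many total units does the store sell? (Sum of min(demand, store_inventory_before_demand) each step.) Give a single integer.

Answer: 13

Derivation:
Step 1: sold=3 (running total=3) -> [2 2 5 4]
Step 2: sold=3 (running total=6) -> [2 2 5 3]
Step 3: sold=3 (running total=9) -> [2 2 5 2]
Step 4: sold=2 (running total=11) -> [2 2 5 2]
Step 5: sold=2 (running total=13) -> [2 2 5 2]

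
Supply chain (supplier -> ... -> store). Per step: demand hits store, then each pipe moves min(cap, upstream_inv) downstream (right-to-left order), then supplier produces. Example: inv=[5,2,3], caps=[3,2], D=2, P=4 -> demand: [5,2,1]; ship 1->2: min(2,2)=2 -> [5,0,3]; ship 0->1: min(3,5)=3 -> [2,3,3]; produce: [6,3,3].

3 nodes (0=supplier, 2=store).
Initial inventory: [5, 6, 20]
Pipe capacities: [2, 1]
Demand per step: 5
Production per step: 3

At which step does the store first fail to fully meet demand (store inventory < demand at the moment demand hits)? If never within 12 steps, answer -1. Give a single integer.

Step 1: demand=5,sold=5 ship[1->2]=1 ship[0->1]=2 prod=3 -> [6 7 16]
Step 2: demand=5,sold=5 ship[1->2]=1 ship[0->1]=2 prod=3 -> [7 8 12]
Step 3: demand=5,sold=5 ship[1->2]=1 ship[0->1]=2 prod=3 -> [8 9 8]
Step 4: demand=5,sold=5 ship[1->2]=1 ship[0->1]=2 prod=3 -> [9 10 4]
Step 5: demand=5,sold=4 ship[1->2]=1 ship[0->1]=2 prod=3 -> [10 11 1]
Step 6: demand=5,sold=1 ship[1->2]=1 ship[0->1]=2 prod=3 -> [11 12 1]
Step 7: demand=5,sold=1 ship[1->2]=1 ship[0->1]=2 prod=3 -> [12 13 1]
Step 8: demand=5,sold=1 ship[1->2]=1 ship[0->1]=2 prod=3 -> [13 14 1]
Step 9: demand=5,sold=1 ship[1->2]=1 ship[0->1]=2 prod=3 -> [14 15 1]
Step 10: demand=5,sold=1 ship[1->2]=1 ship[0->1]=2 prod=3 -> [15 16 1]
Step 11: demand=5,sold=1 ship[1->2]=1 ship[0->1]=2 prod=3 -> [16 17 1]
Step 12: demand=5,sold=1 ship[1->2]=1 ship[0->1]=2 prod=3 -> [17 18 1]
First stockout at step 5

5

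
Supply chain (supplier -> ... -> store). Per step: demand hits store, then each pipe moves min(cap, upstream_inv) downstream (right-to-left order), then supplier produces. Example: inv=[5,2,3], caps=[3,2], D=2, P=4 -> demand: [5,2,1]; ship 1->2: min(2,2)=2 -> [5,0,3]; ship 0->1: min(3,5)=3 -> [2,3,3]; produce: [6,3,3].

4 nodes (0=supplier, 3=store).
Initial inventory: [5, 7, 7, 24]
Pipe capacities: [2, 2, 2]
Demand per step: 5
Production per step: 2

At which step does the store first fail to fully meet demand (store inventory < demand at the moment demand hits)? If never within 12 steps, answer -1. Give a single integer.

Step 1: demand=5,sold=5 ship[2->3]=2 ship[1->2]=2 ship[0->1]=2 prod=2 -> [5 7 7 21]
Step 2: demand=5,sold=5 ship[2->3]=2 ship[1->2]=2 ship[0->1]=2 prod=2 -> [5 7 7 18]
Step 3: demand=5,sold=5 ship[2->3]=2 ship[1->2]=2 ship[0->1]=2 prod=2 -> [5 7 7 15]
Step 4: demand=5,sold=5 ship[2->3]=2 ship[1->2]=2 ship[0->1]=2 prod=2 -> [5 7 7 12]
Step 5: demand=5,sold=5 ship[2->3]=2 ship[1->2]=2 ship[0->1]=2 prod=2 -> [5 7 7 9]
Step 6: demand=5,sold=5 ship[2->3]=2 ship[1->2]=2 ship[0->1]=2 prod=2 -> [5 7 7 6]
Step 7: demand=5,sold=5 ship[2->3]=2 ship[1->2]=2 ship[0->1]=2 prod=2 -> [5 7 7 3]
Step 8: demand=5,sold=3 ship[2->3]=2 ship[1->2]=2 ship[0->1]=2 prod=2 -> [5 7 7 2]
Step 9: demand=5,sold=2 ship[2->3]=2 ship[1->2]=2 ship[0->1]=2 prod=2 -> [5 7 7 2]
Step 10: demand=5,sold=2 ship[2->3]=2 ship[1->2]=2 ship[0->1]=2 prod=2 -> [5 7 7 2]
Step 11: demand=5,sold=2 ship[2->3]=2 ship[1->2]=2 ship[0->1]=2 prod=2 -> [5 7 7 2]
Step 12: demand=5,sold=2 ship[2->3]=2 ship[1->2]=2 ship[0->1]=2 prod=2 -> [5 7 7 2]
First stockout at step 8

8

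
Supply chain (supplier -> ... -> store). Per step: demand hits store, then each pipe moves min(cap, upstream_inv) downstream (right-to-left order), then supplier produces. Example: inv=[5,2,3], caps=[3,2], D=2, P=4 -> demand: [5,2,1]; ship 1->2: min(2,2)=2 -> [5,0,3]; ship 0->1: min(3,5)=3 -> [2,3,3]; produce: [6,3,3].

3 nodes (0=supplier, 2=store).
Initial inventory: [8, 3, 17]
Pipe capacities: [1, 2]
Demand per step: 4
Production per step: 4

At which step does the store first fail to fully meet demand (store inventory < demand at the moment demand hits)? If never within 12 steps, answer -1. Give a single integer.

Step 1: demand=4,sold=4 ship[1->2]=2 ship[0->1]=1 prod=4 -> [11 2 15]
Step 2: demand=4,sold=4 ship[1->2]=2 ship[0->1]=1 prod=4 -> [14 1 13]
Step 3: demand=4,sold=4 ship[1->2]=1 ship[0->1]=1 prod=4 -> [17 1 10]
Step 4: demand=4,sold=4 ship[1->2]=1 ship[0->1]=1 prod=4 -> [20 1 7]
Step 5: demand=4,sold=4 ship[1->2]=1 ship[0->1]=1 prod=4 -> [23 1 4]
Step 6: demand=4,sold=4 ship[1->2]=1 ship[0->1]=1 prod=4 -> [26 1 1]
Step 7: demand=4,sold=1 ship[1->2]=1 ship[0->1]=1 prod=4 -> [29 1 1]
Step 8: demand=4,sold=1 ship[1->2]=1 ship[0->1]=1 prod=4 -> [32 1 1]
Step 9: demand=4,sold=1 ship[1->2]=1 ship[0->1]=1 prod=4 -> [35 1 1]
Step 10: demand=4,sold=1 ship[1->2]=1 ship[0->1]=1 prod=4 -> [38 1 1]
Step 11: demand=4,sold=1 ship[1->2]=1 ship[0->1]=1 prod=4 -> [41 1 1]
Step 12: demand=4,sold=1 ship[1->2]=1 ship[0->1]=1 prod=4 -> [44 1 1]
First stockout at step 7

7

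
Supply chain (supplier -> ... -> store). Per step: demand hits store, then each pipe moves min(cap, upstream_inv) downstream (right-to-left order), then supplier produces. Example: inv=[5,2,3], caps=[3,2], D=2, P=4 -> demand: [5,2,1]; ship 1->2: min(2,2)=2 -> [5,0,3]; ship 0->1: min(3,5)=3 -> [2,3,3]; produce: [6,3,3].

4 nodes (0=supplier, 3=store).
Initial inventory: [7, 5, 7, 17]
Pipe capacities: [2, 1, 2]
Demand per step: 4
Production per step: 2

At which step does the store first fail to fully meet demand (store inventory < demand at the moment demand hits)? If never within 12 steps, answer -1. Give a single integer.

Step 1: demand=4,sold=4 ship[2->3]=2 ship[1->2]=1 ship[0->1]=2 prod=2 -> [7 6 6 15]
Step 2: demand=4,sold=4 ship[2->3]=2 ship[1->2]=1 ship[0->1]=2 prod=2 -> [7 7 5 13]
Step 3: demand=4,sold=4 ship[2->3]=2 ship[1->2]=1 ship[0->1]=2 prod=2 -> [7 8 4 11]
Step 4: demand=4,sold=4 ship[2->3]=2 ship[1->2]=1 ship[0->1]=2 prod=2 -> [7 9 3 9]
Step 5: demand=4,sold=4 ship[2->3]=2 ship[1->2]=1 ship[0->1]=2 prod=2 -> [7 10 2 7]
Step 6: demand=4,sold=4 ship[2->3]=2 ship[1->2]=1 ship[0->1]=2 prod=2 -> [7 11 1 5]
Step 7: demand=4,sold=4 ship[2->3]=1 ship[1->2]=1 ship[0->1]=2 prod=2 -> [7 12 1 2]
Step 8: demand=4,sold=2 ship[2->3]=1 ship[1->2]=1 ship[0->1]=2 prod=2 -> [7 13 1 1]
Step 9: demand=4,sold=1 ship[2->3]=1 ship[1->2]=1 ship[0->1]=2 prod=2 -> [7 14 1 1]
Step 10: demand=4,sold=1 ship[2->3]=1 ship[1->2]=1 ship[0->1]=2 prod=2 -> [7 15 1 1]
Step 11: demand=4,sold=1 ship[2->3]=1 ship[1->2]=1 ship[0->1]=2 prod=2 -> [7 16 1 1]
Step 12: demand=4,sold=1 ship[2->3]=1 ship[1->2]=1 ship[0->1]=2 prod=2 -> [7 17 1 1]
First stockout at step 8

8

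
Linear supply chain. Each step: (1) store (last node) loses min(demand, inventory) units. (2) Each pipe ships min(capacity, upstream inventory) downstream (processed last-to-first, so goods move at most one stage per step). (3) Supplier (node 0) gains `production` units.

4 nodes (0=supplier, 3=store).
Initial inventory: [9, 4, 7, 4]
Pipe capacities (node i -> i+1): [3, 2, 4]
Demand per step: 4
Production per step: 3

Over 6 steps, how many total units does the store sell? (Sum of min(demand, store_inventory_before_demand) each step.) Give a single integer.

Answer: 19

Derivation:
Step 1: sold=4 (running total=4) -> [9 5 5 4]
Step 2: sold=4 (running total=8) -> [9 6 3 4]
Step 3: sold=4 (running total=12) -> [9 7 2 3]
Step 4: sold=3 (running total=15) -> [9 8 2 2]
Step 5: sold=2 (running total=17) -> [9 9 2 2]
Step 6: sold=2 (running total=19) -> [9 10 2 2]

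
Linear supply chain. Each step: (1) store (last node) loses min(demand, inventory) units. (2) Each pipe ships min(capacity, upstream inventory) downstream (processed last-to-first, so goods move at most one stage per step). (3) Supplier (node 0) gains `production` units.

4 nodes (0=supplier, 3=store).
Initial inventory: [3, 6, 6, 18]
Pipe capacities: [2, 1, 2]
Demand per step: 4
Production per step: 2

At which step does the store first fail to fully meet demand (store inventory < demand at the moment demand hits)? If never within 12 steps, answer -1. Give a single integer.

Step 1: demand=4,sold=4 ship[2->3]=2 ship[1->2]=1 ship[0->1]=2 prod=2 -> [3 7 5 16]
Step 2: demand=4,sold=4 ship[2->3]=2 ship[1->2]=1 ship[0->1]=2 prod=2 -> [3 8 4 14]
Step 3: demand=4,sold=4 ship[2->3]=2 ship[1->2]=1 ship[0->1]=2 prod=2 -> [3 9 3 12]
Step 4: demand=4,sold=4 ship[2->3]=2 ship[1->2]=1 ship[0->1]=2 prod=2 -> [3 10 2 10]
Step 5: demand=4,sold=4 ship[2->3]=2 ship[1->2]=1 ship[0->1]=2 prod=2 -> [3 11 1 8]
Step 6: demand=4,sold=4 ship[2->3]=1 ship[1->2]=1 ship[0->1]=2 prod=2 -> [3 12 1 5]
Step 7: demand=4,sold=4 ship[2->3]=1 ship[1->2]=1 ship[0->1]=2 prod=2 -> [3 13 1 2]
Step 8: demand=4,sold=2 ship[2->3]=1 ship[1->2]=1 ship[0->1]=2 prod=2 -> [3 14 1 1]
Step 9: demand=4,sold=1 ship[2->3]=1 ship[1->2]=1 ship[0->1]=2 prod=2 -> [3 15 1 1]
Step 10: demand=4,sold=1 ship[2->3]=1 ship[1->2]=1 ship[0->1]=2 prod=2 -> [3 16 1 1]
Step 11: demand=4,sold=1 ship[2->3]=1 ship[1->2]=1 ship[0->1]=2 prod=2 -> [3 17 1 1]
Step 12: demand=4,sold=1 ship[2->3]=1 ship[1->2]=1 ship[0->1]=2 prod=2 -> [3 18 1 1]
First stockout at step 8

8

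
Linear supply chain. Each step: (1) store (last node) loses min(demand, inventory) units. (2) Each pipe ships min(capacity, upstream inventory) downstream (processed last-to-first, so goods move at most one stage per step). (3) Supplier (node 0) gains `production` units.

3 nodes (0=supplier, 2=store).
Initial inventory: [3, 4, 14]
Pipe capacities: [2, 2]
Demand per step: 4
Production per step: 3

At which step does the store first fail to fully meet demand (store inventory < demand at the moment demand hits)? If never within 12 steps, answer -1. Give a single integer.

Step 1: demand=4,sold=4 ship[1->2]=2 ship[0->1]=2 prod=3 -> [4 4 12]
Step 2: demand=4,sold=4 ship[1->2]=2 ship[0->1]=2 prod=3 -> [5 4 10]
Step 3: demand=4,sold=4 ship[1->2]=2 ship[0->1]=2 prod=3 -> [6 4 8]
Step 4: demand=4,sold=4 ship[1->2]=2 ship[0->1]=2 prod=3 -> [7 4 6]
Step 5: demand=4,sold=4 ship[1->2]=2 ship[0->1]=2 prod=3 -> [8 4 4]
Step 6: demand=4,sold=4 ship[1->2]=2 ship[0->1]=2 prod=3 -> [9 4 2]
Step 7: demand=4,sold=2 ship[1->2]=2 ship[0->1]=2 prod=3 -> [10 4 2]
Step 8: demand=4,sold=2 ship[1->2]=2 ship[0->1]=2 prod=3 -> [11 4 2]
Step 9: demand=4,sold=2 ship[1->2]=2 ship[0->1]=2 prod=3 -> [12 4 2]
Step 10: demand=4,sold=2 ship[1->2]=2 ship[0->1]=2 prod=3 -> [13 4 2]
Step 11: demand=4,sold=2 ship[1->2]=2 ship[0->1]=2 prod=3 -> [14 4 2]
Step 12: demand=4,sold=2 ship[1->2]=2 ship[0->1]=2 prod=3 -> [15 4 2]
First stockout at step 7

7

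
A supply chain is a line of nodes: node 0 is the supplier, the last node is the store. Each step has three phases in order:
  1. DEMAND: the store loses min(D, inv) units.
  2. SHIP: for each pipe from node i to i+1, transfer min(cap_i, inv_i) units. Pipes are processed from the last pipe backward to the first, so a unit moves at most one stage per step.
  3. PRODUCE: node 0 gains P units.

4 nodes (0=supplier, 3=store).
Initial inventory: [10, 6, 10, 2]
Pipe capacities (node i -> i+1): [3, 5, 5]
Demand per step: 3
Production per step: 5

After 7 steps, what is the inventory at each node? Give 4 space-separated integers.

Step 1: demand=3,sold=2 ship[2->3]=5 ship[1->2]=5 ship[0->1]=3 prod=5 -> inv=[12 4 10 5]
Step 2: demand=3,sold=3 ship[2->3]=5 ship[1->2]=4 ship[0->1]=3 prod=5 -> inv=[14 3 9 7]
Step 3: demand=3,sold=3 ship[2->3]=5 ship[1->2]=3 ship[0->1]=3 prod=5 -> inv=[16 3 7 9]
Step 4: demand=3,sold=3 ship[2->3]=5 ship[1->2]=3 ship[0->1]=3 prod=5 -> inv=[18 3 5 11]
Step 5: demand=3,sold=3 ship[2->3]=5 ship[1->2]=3 ship[0->1]=3 prod=5 -> inv=[20 3 3 13]
Step 6: demand=3,sold=3 ship[2->3]=3 ship[1->2]=3 ship[0->1]=3 prod=5 -> inv=[22 3 3 13]
Step 7: demand=3,sold=3 ship[2->3]=3 ship[1->2]=3 ship[0->1]=3 prod=5 -> inv=[24 3 3 13]

24 3 3 13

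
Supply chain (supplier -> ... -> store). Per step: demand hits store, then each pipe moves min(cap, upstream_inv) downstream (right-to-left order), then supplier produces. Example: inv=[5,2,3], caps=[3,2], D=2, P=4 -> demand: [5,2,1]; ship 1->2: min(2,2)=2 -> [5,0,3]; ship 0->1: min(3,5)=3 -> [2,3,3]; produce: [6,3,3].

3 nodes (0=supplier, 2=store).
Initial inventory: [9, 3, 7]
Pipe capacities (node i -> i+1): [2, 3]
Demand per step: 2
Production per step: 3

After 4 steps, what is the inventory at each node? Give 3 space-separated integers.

Step 1: demand=2,sold=2 ship[1->2]=3 ship[0->1]=2 prod=3 -> inv=[10 2 8]
Step 2: demand=2,sold=2 ship[1->2]=2 ship[0->1]=2 prod=3 -> inv=[11 2 8]
Step 3: demand=2,sold=2 ship[1->2]=2 ship[0->1]=2 prod=3 -> inv=[12 2 8]
Step 4: demand=2,sold=2 ship[1->2]=2 ship[0->1]=2 prod=3 -> inv=[13 2 8]

13 2 8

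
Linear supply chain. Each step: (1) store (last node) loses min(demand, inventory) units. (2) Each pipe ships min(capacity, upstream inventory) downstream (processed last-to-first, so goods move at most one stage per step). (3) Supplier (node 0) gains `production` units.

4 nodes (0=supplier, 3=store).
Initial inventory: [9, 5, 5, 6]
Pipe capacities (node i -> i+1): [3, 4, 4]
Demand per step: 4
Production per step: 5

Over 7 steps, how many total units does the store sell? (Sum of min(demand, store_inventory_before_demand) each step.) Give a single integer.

Step 1: sold=4 (running total=4) -> [11 4 5 6]
Step 2: sold=4 (running total=8) -> [13 3 5 6]
Step 3: sold=4 (running total=12) -> [15 3 4 6]
Step 4: sold=4 (running total=16) -> [17 3 3 6]
Step 5: sold=4 (running total=20) -> [19 3 3 5]
Step 6: sold=4 (running total=24) -> [21 3 3 4]
Step 7: sold=4 (running total=28) -> [23 3 3 3]

Answer: 28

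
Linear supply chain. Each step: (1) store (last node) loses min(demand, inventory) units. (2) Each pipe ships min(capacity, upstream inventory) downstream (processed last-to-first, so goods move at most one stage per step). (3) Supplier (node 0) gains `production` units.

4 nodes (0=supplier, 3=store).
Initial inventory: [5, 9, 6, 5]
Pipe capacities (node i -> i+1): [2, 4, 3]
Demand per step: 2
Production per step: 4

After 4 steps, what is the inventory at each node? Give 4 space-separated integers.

Step 1: demand=2,sold=2 ship[2->3]=3 ship[1->2]=4 ship[0->1]=2 prod=4 -> inv=[7 7 7 6]
Step 2: demand=2,sold=2 ship[2->3]=3 ship[1->2]=4 ship[0->1]=2 prod=4 -> inv=[9 5 8 7]
Step 3: demand=2,sold=2 ship[2->3]=3 ship[1->2]=4 ship[0->1]=2 prod=4 -> inv=[11 3 9 8]
Step 4: demand=2,sold=2 ship[2->3]=3 ship[1->2]=3 ship[0->1]=2 prod=4 -> inv=[13 2 9 9]

13 2 9 9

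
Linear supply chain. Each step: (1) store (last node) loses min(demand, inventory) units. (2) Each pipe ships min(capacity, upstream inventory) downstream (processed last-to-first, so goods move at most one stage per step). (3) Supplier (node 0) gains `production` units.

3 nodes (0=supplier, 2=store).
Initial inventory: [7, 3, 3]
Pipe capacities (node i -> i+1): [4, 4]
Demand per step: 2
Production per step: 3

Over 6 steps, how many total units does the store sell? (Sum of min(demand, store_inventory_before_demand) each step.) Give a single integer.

Step 1: sold=2 (running total=2) -> [6 4 4]
Step 2: sold=2 (running total=4) -> [5 4 6]
Step 3: sold=2 (running total=6) -> [4 4 8]
Step 4: sold=2 (running total=8) -> [3 4 10]
Step 5: sold=2 (running total=10) -> [3 3 12]
Step 6: sold=2 (running total=12) -> [3 3 13]

Answer: 12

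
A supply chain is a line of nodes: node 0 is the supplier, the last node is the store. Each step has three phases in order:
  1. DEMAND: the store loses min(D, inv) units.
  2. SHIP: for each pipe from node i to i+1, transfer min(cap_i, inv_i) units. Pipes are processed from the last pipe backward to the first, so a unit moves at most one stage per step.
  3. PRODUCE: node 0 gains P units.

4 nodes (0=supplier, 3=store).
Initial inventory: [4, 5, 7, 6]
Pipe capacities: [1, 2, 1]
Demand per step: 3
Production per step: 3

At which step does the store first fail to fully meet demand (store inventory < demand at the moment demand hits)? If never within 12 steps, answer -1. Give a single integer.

Step 1: demand=3,sold=3 ship[2->3]=1 ship[1->2]=2 ship[0->1]=1 prod=3 -> [6 4 8 4]
Step 2: demand=3,sold=3 ship[2->3]=1 ship[1->2]=2 ship[0->1]=1 prod=3 -> [8 3 9 2]
Step 3: demand=3,sold=2 ship[2->3]=1 ship[1->2]=2 ship[0->1]=1 prod=3 -> [10 2 10 1]
Step 4: demand=3,sold=1 ship[2->3]=1 ship[1->2]=2 ship[0->1]=1 prod=3 -> [12 1 11 1]
Step 5: demand=3,sold=1 ship[2->3]=1 ship[1->2]=1 ship[0->1]=1 prod=3 -> [14 1 11 1]
Step 6: demand=3,sold=1 ship[2->3]=1 ship[1->2]=1 ship[0->1]=1 prod=3 -> [16 1 11 1]
Step 7: demand=3,sold=1 ship[2->3]=1 ship[1->2]=1 ship[0->1]=1 prod=3 -> [18 1 11 1]
Step 8: demand=3,sold=1 ship[2->3]=1 ship[1->2]=1 ship[0->1]=1 prod=3 -> [20 1 11 1]
Step 9: demand=3,sold=1 ship[2->3]=1 ship[1->2]=1 ship[0->1]=1 prod=3 -> [22 1 11 1]
Step 10: demand=3,sold=1 ship[2->3]=1 ship[1->2]=1 ship[0->1]=1 prod=3 -> [24 1 11 1]
Step 11: demand=3,sold=1 ship[2->3]=1 ship[1->2]=1 ship[0->1]=1 prod=3 -> [26 1 11 1]
Step 12: demand=3,sold=1 ship[2->3]=1 ship[1->2]=1 ship[0->1]=1 prod=3 -> [28 1 11 1]
First stockout at step 3

3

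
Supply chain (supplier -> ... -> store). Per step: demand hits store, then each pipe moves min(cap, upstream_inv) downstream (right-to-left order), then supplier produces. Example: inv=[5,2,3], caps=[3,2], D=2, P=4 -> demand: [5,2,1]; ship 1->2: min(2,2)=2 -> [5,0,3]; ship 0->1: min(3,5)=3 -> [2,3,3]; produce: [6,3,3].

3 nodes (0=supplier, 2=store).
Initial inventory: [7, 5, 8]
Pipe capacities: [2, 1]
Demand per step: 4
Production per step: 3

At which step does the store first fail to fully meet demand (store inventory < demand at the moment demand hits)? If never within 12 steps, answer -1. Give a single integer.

Step 1: demand=4,sold=4 ship[1->2]=1 ship[0->1]=2 prod=3 -> [8 6 5]
Step 2: demand=4,sold=4 ship[1->2]=1 ship[0->1]=2 prod=3 -> [9 7 2]
Step 3: demand=4,sold=2 ship[1->2]=1 ship[0->1]=2 prod=3 -> [10 8 1]
Step 4: demand=4,sold=1 ship[1->2]=1 ship[0->1]=2 prod=3 -> [11 9 1]
Step 5: demand=4,sold=1 ship[1->2]=1 ship[0->1]=2 prod=3 -> [12 10 1]
Step 6: demand=4,sold=1 ship[1->2]=1 ship[0->1]=2 prod=3 -> [13 11 1]
Step 7: demand=4,sold=1 ship[1->2]=1 ship[0->1]=2 prod=3 -> [14 12 1]
Step 8: demand=4,sold=1 ship[1->2]=1 ship[0->1]=2 prod=3 -> [15 13 1]
Step 9: demand=4,sold=1 ship[1->2]=1 ship[0->1]=2 prod=3 -> [16 14 1]
Step 10: demand=4,sold=1 ship[1->2]=1 ship[0->1]=2 prod=3 -> [17 15 1]
Step 11: demand=4,sold=1 ship[1->2]=1 ship[0->1]=2 prod=3 -> [18 16 1]
Step 12: demand=4,sold=1 ship[1->2]=1 ship[0->1]=2 prod=3 -> [19 17 1]
First stockout at step 3

3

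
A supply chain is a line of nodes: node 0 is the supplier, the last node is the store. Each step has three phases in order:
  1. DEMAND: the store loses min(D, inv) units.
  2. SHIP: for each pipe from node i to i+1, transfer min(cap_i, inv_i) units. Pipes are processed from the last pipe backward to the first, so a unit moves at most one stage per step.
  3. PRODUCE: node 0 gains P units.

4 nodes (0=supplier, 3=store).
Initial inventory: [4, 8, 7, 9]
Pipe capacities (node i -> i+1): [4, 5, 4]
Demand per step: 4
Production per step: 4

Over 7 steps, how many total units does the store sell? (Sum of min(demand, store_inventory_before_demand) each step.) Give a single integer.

Step 1: sold=4 (running total=4) -> [4 7 8 9]
Step 2: sold=4 (running total=8) -> [4 6 9 9]
Step 3: sold=4 (running total=12) -> [4 5 10 9]
Step 4: sold=4 (running total=16) -> [4 4 11 9]
Step 5: sold=4 (running total=20) -> [4 4 11 9]
Step 6: sold=4 (running total=24) -> [4 4 11 9]
Step 7: sold=4 (running total=28) -> [4 4 11 9]

Answer: 28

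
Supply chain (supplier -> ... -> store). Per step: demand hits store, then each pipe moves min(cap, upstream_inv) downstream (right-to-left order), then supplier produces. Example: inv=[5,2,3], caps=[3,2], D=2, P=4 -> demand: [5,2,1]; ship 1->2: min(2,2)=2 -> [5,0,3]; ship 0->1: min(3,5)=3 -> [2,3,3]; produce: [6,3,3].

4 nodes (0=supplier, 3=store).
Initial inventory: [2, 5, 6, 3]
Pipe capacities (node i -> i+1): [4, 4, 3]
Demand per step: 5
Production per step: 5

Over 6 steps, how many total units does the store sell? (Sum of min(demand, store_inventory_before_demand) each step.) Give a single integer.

Step 1: sold=3 (running total=3) -> [5 3 7 3]
Step 2: sold=3 (running total=6) -> [6 4 7 3]
Step 3: sold=3 (running total=9) -> [7 4 8 3]
Step 4: sold=3 (running total=12) -> [8 4 9 3]
Step 5: sold=3 (running total=15) -> [9 4 10 3]
Step 6: sold=3 (running total=18) -> [10 4 11 3]

Answer: 18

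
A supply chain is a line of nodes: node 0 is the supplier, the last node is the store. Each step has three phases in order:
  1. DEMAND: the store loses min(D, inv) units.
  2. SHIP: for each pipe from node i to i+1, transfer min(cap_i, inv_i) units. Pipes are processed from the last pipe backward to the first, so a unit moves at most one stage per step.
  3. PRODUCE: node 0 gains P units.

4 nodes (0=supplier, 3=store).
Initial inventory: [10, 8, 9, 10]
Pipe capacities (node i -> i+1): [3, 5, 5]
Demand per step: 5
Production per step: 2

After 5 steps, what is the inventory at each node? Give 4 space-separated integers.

Step 1: demand=5,sold=5 ship[2->3]=5 ship[1->2]=5 ship[0->1]=3 prod=2 -> inv=[9 6 9 10]
Step 2: demand=5,sold=5 ship[2->3]=5 ship[1->2]=5 ship[0->1]=3 prod=2 -> inv=[8 4 9 10]
Step 3: demand=5,sold=5 ship[2->3]=5 ship[1->2]=4 ship[0->1]=3 prod=2 -> inv=[7 3 8 10]
Step 4: demand=5,sold=5 ship[2->3]=5 ship[1->2]=3 ship[0->1]=3 prod=2 -> inv=[6 3 6 10]
Step 5: demand=5,sold=5 ship[2->3]=5 ship[1->2]=3 ship[0->1]=3 prod=2 -> inv=[5 3 4 10]

5 3 4 10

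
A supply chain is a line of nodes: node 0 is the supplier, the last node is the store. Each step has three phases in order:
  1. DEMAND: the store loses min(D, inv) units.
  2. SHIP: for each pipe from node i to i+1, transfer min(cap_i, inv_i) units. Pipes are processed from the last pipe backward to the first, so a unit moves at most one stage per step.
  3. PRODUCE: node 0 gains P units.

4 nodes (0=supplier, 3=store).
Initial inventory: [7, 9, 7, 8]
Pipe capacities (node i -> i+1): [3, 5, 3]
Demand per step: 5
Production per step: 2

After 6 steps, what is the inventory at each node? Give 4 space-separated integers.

Step 1: demand=5,sold=5 ship[2->3]=3 ship[1->2]=5 ship[0->1]=3 prod=2 -> inv=[6 7 9 6]
Step 2: demand=5,sold=5 ship[2->3]=3 ship[1->2]=5 ship[0->1]=3 prod=2 -> inv=[5 5 11 4]
Step 3: demand=5,sold=4 ship[2->3]=3 ship[1->2]=5 ship[0->1]=3 prod=2 -> inv=[4 3 13 3]
Step 4: demand=5,sold=3 ship[2->3]=3 ship[1->2]=3 ship[0->1]=3 prod=2 -> inv=[3 3 13 3]
Step 5: demand=5,sold=3 ship[2->3]=3 ship[1->2]=3 ship[0->1]=3 prod=2 -> inv=[2 3 13 3]
Step 6: demand=5,sold=3 ship[2->3]=3 ship[1->2]=3 ship[0->1]=2 prod=2 -> inv=[2 2 13 3]

2 2 13 3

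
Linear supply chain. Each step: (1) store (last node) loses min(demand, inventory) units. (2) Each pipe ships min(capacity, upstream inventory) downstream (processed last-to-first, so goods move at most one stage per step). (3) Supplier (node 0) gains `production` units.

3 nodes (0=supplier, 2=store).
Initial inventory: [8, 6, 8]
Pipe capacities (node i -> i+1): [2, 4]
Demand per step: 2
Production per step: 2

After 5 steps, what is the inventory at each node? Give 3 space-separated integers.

Step 1: demand=2,sold=2 ship[1->2]=4 ship[0->1]=2 prod=2 -> inv=[8 4 10]
Step 2: demand=2,sold=2 ship[1->2]=4 ship[0->1]=2 prod=2 -> inv=[8 2 12]
Step 3: demand=2,sold=2 ship[1->2]=2 ship[0->1]=2 prod=2 -> inv=[8 2 12]
Step 4: demand=2,sold=2 ship[1->2]=2 ship[0->1]=2 prod=2 -> inv=[8 2 12]
Step 5: demand=2,sold=2 ship[1->2]=2 ship[0->1]=2 prod=2 -> inv=[8 2 12]

8 2 12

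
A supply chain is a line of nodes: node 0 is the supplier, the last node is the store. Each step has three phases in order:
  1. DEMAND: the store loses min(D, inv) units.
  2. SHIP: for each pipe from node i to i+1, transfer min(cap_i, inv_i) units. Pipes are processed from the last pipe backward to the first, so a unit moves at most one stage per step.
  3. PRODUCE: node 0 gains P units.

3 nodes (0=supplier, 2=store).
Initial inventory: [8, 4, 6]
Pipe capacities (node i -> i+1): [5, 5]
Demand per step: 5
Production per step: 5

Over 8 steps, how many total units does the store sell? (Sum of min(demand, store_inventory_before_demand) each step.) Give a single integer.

Step 1: sold=5 (running total=5) -> [8 5 5]
Step 2: sold=5 (running total=10) -> [8 5 5]
Step 3: sold=5 (running total=15) -> [8 5 5]
Step 4: sold=5 (running total=20) -> [8 5 5]
Step 5: sold=5 (running total=25) -> [8 5 5]
Step 6: sold=5 (running total=30) -> [8 5 5]
Step 7: sold=5 (running total=35) -> [8 5 5]
Step 8: sold=5 (running total=40) -> [8 5 5]

Answer: 40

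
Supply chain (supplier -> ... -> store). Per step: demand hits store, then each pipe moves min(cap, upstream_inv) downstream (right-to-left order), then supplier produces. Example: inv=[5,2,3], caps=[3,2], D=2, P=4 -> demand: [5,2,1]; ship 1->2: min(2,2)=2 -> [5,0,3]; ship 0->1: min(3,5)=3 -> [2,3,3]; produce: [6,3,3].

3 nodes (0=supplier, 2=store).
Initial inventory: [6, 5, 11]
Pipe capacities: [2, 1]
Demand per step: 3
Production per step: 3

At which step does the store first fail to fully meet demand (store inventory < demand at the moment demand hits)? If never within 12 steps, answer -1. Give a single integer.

Step 1: demand=3,sold=3 ship[1->2]=1 ship[0->1]=2 prod=3 -> [7 6 9]
Step 2: demand=3,sold=3 ship[1->2]=1 ship[0->1]=2 prod=3 -> [8 7 7]
Step 3: demand=3,sold=3 ship[1->2]=1 ship[0->1]=2 prod=3 -> [9 8 5]
Step 4: demand=3,sold=3 ship[1->2]=1 ship[0->1]=2 prod=3 -> [10 9 3]
Step 5: demand=3,sold=3 ship[1->2]=1 ship[0->1]=2 prod=3 -> [11 10 1]
Step 6: demand=3,sold=1 ship[1->2]=1 ship[0->1]=2 prod=3 -> [12 11 1]
Step 7: demand=3,sold=1 ship[1->2]=1 ship[0->1]=2 prod=3 -> [13 12 1]
Step 8: demand=3,sold=1 ship[1->2]=1 ship[0->1]=2 prod=3 -> [14 13 1]
Step 9: demand=3,sold=1 ship[1->2]=1 ship[0->1]=2 prod=3 -> [15 14 1]
Step 10: demand=3,sold=1 ship[1->2]=1 ship[0->1]=2 prod=3 -> [16 15 1]
Step 11: demand=3,sold=1 ship[1->2]=1 ship[0->1]=2 prod=3 -> [17 16 1]
Step 12: demand=3,sold=1 ship[1->2]=1 ship[0->1]=2 prod=3 -> [18 17 1]
First stockout at step 6

6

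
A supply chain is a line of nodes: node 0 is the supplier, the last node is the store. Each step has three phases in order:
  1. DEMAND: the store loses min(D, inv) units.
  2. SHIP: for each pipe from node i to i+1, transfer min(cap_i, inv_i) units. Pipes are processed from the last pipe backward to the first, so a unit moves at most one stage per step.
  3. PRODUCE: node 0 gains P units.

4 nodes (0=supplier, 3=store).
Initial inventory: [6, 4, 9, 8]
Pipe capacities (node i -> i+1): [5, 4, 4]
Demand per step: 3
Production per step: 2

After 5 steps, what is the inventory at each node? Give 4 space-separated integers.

Step 1: demand=3,sold=3 ship[2->3]=4 ship[1->2]=4 ship[0->1]=5 prod=2 -> inv=[3 5 9 9]
Step 2: demand=3,sold=3 ship[2->3]=4 ship[1->2]=4 ship[0->1]=3 prod=2 -> inv=[2 4 9 10]
Step 3: demand=3,sold=3 ship[2->3]=4 ship[1->2]=4 ship[0->1]=2 prod=2 -> inv=[2 2 9 11]
Step 4: demand=3,sold=3 ship[2->3]=4 ship[1->2]=2 ship[0->1]=2 prod=2 -> inv=[2 2 7 12]
Step 5: demand=3,sold=3 ship[2->3]=4 ship[1->2]=2 ship[0->1]=2 prod=2 -> inv=[2 2 5 13]

2 2 5 13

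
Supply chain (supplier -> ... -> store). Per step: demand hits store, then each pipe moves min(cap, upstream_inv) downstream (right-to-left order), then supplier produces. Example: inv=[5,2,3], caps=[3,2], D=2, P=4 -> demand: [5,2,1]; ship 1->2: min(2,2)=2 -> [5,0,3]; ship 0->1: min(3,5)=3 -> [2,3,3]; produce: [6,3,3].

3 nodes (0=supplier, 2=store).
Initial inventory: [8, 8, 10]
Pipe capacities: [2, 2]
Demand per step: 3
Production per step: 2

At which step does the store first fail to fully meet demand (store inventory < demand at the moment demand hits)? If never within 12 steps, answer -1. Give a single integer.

Step 1: demand=3,sold=3 ship[1->2]=2 ship[0->1]=2 prod=2 -> [8 8 9]
Step 2: demand=3,sold=3 ship[1->2]=2 ship[0->1]=2 prod=2 -> [8 8 8]
Step 3: demand=3,sold=3 ship[1->2]=2 ship[0->1]=2 prod=2 -> [8 8 7]
Step 4: demand=3,sold=3 ship[1->2]=2 ship[0->1]=2 prod=2 -> [8 8 6]
Step 5: demand=3,sold=3 ship[1->2]=2 ship[0->1]=2 prod=2 -> [8 8 5]
Step 6: demand=3,sold=3 ship[1->2]=2 ship[0->1]=2 prod=2 -> [8 8 4]
Step 7: demand=3,sold=3 ship[1->2]=2 ship[0->1]=2 prod=2 -> [8 8 3]
Step 8: demand=3,sold=3 ship[1->2]=2 ship[0->1]=2 prod=2 -> [8 8 2]
Step 9: demand=3,sold=2 ship[1->2]=2 ship[0->1]=2 prod=2 -> [8 8 2]
Step 10: demand=3,sold=2 ship[1->2]=2 ship[0->1]=2 prod=2 -> [8 8 2]
Step 11: demand=3,sold=2 ship[1->2]=2 ship[0->1]=2 prod=2 -> [8 8 2]
Step 12: demand=3,sold=2 ship[1->2]=2 ship[0->1]=2 prod=2 -> [8 8 2]
First stockout at step 9

9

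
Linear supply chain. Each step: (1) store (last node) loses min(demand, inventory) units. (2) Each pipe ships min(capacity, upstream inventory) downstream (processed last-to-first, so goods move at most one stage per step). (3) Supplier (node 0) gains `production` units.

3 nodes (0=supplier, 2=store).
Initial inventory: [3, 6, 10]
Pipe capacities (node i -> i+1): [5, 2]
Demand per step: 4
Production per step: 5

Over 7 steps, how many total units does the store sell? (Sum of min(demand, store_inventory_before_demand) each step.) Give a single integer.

Step 1: sold=4 (running total=4) -> [5 7 8]
Step 2: sold=4 (running total=8) -> [5 10 6]
Step 3: sold=4 (running total=12) -> [5 13 4]
Step 4: sold=4 (running total=16) -> [5 16 2]
Step 5: sold=2 (running total=18) -> [5 19 2]
Step 6: sold=2 (running total=20) -> [5 22 2]
Step 7: sold=2 (running total=22) -> [5 25 2]

Answer: 22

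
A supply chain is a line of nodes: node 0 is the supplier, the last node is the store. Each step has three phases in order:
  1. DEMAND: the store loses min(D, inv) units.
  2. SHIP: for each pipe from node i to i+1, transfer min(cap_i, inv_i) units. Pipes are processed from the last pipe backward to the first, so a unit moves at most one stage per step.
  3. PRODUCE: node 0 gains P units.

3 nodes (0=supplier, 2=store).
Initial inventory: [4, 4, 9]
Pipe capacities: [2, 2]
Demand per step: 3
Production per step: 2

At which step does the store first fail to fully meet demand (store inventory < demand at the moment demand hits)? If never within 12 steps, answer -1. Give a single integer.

Step 1: demand=3,sold=3 ship[1->2]=2 ship[0->1]=2 prod=2 -> [4 4 8]
Step 2: demand=3,sold=3 ship[1->2]=2 ship[0->1]=2 prod=2 -> [4 4 7]
Step 3: demand=3,sold=3 ship[1->2]=2 ship[0->1]=2 prod=2 -> [4 4 6]
Step 4: demand=3,sold=3 ship[1->2]=2 ship[0->1]=2 prod=2 -> [4 4 5]
Step 5: demand=3,sold=3 ship[1->2]=2 ship[0->1]=2 prod=2 -> [4 4 4]
Step 6: demand=3,sold=3 ship[1->2]=2 ship[0->1]=2 prod=2 -> [4 4 3]
Step 7: demand=3,sold=3 ship[1->2]=2 ship[0->1]=2 prod=2 -> [4 4 2]
Step 8: demand=3,sold=2 ship[1->2]=2 ship[0->1]=2 prod=2 -> [4 4 2]
Step 9: demand=3,sold=2 ship[1->2]=2 ship[0->1]=2 prod=2 -> [4 4 2]
Step 10: demand=3,sold=2 ship[1->2]=2 ship[0->1]=2 prod=2 -> [4 4 2]
Step 11: demand=3,sold=2 ship[1->2]=2 ship[0->1]=2 prod=2 -> [4 4 2]
Step 12: demand=3,sold=2 ship[1->2]=2 ship[0->1]=2 prod=2 -> [4 4 2]
First stockout at step 8

8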